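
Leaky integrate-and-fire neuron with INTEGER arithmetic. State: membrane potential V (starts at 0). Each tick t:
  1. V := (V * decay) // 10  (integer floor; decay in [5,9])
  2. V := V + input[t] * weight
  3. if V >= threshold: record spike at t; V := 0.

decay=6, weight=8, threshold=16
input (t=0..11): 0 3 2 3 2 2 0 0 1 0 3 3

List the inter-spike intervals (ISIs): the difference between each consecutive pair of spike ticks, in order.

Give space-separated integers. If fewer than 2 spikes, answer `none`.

Answer: 1 1 1 1 5 1

Derivation:
t=0: input=0 -> V=0
t=1: input=3 -> V=0 FIRE
t=2: input=2 -> V=0 FIRE
t=3: input=3 -> V=0 FIRE
t=4: input=2 -> V=0 FIRE
t=5: input=2 -> V=0 FIRE
t=6: input=0 -> V=0
t=7: input=0 -> V=0
t=8: input=1 -> V=8
t=9: input=0 -> V=4
t=10: input=3 -> V=0 FIRE
t=11: input=3 -> V=0 FIRE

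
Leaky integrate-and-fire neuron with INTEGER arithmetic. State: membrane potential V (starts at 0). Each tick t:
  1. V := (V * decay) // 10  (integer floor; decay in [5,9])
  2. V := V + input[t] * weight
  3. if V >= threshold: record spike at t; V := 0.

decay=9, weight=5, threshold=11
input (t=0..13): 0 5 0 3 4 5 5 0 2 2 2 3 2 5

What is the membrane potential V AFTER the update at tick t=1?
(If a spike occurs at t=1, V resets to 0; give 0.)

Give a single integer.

Answer: 0

Derivation:
t=0: input=0 -> V=0
t=1: input=5 -> V=0 FIRE
t=2: input=0 -> V=0
t=3: input=3 -> V=0 FIRE
t=4: input=4 -> V=0 FIRE
t=5: input=5 -> V=0 FIRE
t=6: input=5 -> V=0 FIRE
t=7: input=0 -> V=0
t=8: input=2 -> V=10
t=9: input=2 -> V=0 FIRE
t=10: input=2 -> V=10
t=11: input=3 -> V=0 FIRE
t=12: input=2 -> V=10
t=13: input=5 -> V=0 FIRE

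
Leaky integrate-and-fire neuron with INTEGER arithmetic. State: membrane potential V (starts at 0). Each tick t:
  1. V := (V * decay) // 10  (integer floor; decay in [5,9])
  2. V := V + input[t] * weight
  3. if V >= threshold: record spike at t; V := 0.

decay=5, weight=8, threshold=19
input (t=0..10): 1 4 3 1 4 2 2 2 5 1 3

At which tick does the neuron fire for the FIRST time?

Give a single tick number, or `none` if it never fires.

t=0: input=1 -> V=8
t=1: input=4 -> V=0 FIRE
t=2: input=3 -> V=0 FIRE
t=3: input=1 -> V=8
t=4: input=4 -> V=0 FIRE
t=5: input=2 -> V=16
t=6: input=2 -> V=0 FIRE
t=7: input=2 -> V=16
t=8: input=5 -> V=0 FIRE
t=9: input=1 -> V=8
t=10: input=3 -> V=0 FIRE

Answer: 1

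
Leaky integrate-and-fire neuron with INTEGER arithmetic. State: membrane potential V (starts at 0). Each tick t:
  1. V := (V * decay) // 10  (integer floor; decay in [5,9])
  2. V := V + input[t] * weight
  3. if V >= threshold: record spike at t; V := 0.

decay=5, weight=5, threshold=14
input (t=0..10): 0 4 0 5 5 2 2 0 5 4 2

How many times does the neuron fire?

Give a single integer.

t=0: input=0 -> V=0
t=1: input=4 -> V=0 FIRE
t=2: input=0 -> V=0
t=3: input=5 -> V=0 FIRE
t=4: input=5 -> V=0 FIRE
t=5: input=2 -> V=10
t=6: input=2 -> V=0 FIRE
t=7: input=0 -> V=0
t=8: input=5 -> V=0 FIRE
t=9: input=4 -> V=0 FIRE
t=10: input=2 -> V=10

Answer: 6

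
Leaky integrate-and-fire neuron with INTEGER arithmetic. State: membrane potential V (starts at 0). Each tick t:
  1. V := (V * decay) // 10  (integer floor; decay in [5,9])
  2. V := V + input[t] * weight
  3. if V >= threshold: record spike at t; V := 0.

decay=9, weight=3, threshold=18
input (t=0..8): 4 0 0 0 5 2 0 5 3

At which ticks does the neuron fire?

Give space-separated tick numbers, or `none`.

t=0: input=4 -> V=12
t=1: input=0 -> V=10
t=2: input=0 -> V=9
t=3: input=0 -> V=8
t=4: input=5 -> V=0 FIRE
t=5: input=2 -> V=6
t=6: input=0 -> V=5
t=7: input=5 -> V=0 FIRE
t=8: input=3 -> V=9

Answer: 4 7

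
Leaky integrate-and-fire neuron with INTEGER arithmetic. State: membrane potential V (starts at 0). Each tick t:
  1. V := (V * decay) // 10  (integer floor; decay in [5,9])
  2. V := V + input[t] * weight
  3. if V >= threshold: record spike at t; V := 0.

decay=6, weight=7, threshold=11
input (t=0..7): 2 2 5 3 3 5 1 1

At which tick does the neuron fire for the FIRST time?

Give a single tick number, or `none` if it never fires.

Answer: 0

Derivation:
t=0: input=2 -> V=0 FIRE
t=1: input=2 -> V=0 FIRE
t=2: input=5 -> V=0 FIRE
t=3: input=3 -> V=0 FIRE
t=4: input=3 -> V=0 FIRE
t=5: input=5 -> V=0 FIRE
t=6: input=1 -> V=7
t=7: input=1 -> V=0 FIRE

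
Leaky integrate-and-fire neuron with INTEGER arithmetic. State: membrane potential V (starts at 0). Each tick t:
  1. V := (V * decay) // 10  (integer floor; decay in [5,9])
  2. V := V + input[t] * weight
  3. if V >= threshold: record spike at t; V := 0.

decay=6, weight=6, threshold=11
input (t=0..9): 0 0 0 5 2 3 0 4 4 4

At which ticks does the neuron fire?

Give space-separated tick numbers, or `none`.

t=0: input=0 -> V=0
t=1: input=0 -> V=0
t=2: input=0 -> V=0
t=3: input=5 -> V=0 FIRE
t=4: input=2 -> V=0 FIRE
t=5: input=3 -> V=0 FIRE
t=6: input=0 -> V=0
t=7: input=4 -> V=0 FIRE
t=8: input=4 -> V=0 FIRE
t=9: input=4 -> V=0 FIRE

Answer: 3 4 5 7 8 9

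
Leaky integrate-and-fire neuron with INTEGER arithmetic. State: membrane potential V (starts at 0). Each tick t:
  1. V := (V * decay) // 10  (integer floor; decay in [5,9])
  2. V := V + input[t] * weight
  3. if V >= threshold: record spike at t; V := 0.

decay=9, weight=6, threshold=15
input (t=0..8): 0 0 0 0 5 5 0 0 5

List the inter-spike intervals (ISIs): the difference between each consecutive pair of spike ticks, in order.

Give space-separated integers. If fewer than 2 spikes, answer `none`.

t=0: input=0 -> V=0
t=1: input=0 -> V=0
t=2: input=0 -> V=0
t=3: input=0 -> V=0
t=4: input=5 -> V=0 FIRE
t=5: input=5 -> V=0 FIRE
t=6: input=0 -> V=0
t=7: input=0 -> V=0
t=8: input=5 -> V=0 FIRE

Answer: 1 3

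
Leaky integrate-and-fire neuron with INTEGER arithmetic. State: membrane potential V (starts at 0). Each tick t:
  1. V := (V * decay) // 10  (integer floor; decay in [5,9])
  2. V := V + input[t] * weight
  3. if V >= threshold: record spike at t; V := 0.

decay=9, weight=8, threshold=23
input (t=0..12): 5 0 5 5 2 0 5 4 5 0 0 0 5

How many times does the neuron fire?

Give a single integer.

Answer: 7

Derivation:
t=0: input=5 -> V=0 FIRE
t=1: input=0 -> V=0
t=2: input=5 -> V=0 FIRE
t=3: input=5 -> V=0 FIRE
t=4: input=2 -> V=16
t=5: input=0 -> V=14
t=6: input=5 -> V=0 FIRE
t=7: input=4 -> V=0 FIRE
t=8: input=5 -> V=0 FIRE
t=9: input=0 -> V=0
t=10: input=0 -> V=0
t=11: input=0 -> V=0
t=12: input=5 -> V=0 FIRE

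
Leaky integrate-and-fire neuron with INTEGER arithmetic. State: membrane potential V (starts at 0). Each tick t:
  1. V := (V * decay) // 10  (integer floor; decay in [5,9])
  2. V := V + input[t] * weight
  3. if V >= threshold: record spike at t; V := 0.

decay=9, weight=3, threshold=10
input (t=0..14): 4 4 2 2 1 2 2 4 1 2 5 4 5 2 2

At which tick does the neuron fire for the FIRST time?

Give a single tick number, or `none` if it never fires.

Answer: 0

Derivation:
t=0: input=4 -> V=0 FIRE
t=1: input=4 -> V=0 FIRE
t=2: input=2 -> V=6
t=3: input=2 -> V=0 FIRE
t=4: input=1 -> V=3
t=5: input=2 -> V=8
t=6: input=2 -> V=0 FIRE
t=7: input=4 -> V=0 FIRE
t=8: input=1 -> V=3
t=9: input=2 -> V=8
t=10: input=5 -> V=0 FIRE
t=11: input=4 -> V=0 FIRE
t=12: input=5 -> V=0 FIRE
t=13: input=2 -> V=6
t=14: input=2 -> V=0 FIRE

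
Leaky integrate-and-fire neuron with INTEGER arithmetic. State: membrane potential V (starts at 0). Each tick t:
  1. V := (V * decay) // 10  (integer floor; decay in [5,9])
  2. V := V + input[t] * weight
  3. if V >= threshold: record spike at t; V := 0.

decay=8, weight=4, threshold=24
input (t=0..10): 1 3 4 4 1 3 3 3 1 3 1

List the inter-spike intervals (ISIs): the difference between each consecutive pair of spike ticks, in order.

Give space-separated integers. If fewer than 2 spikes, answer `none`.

Answer: 3 4

Derivation:
t=0: input=1 -> V=4
t=1: input=3 -> V=15
t=2: input=4 -> V=0 FIRE
t=3: input=4 -> V=16
t=4: input=1 -> V=16
t=5: input=3 -> V=0 FIRE
t=6: input=3 -> V=12
t=7: input=3 -> V=21
t=8: input=1 -> V=20
t=9: input=3 -> V=0 FIRE
t=10: input=1 -> V=4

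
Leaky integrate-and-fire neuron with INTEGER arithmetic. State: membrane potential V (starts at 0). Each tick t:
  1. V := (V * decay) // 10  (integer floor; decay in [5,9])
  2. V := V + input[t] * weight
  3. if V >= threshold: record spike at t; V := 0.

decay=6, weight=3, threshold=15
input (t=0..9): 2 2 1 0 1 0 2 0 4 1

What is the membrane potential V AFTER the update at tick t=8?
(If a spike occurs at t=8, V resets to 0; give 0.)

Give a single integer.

t=0: input=2 -> V=6
t=1: input=2 -> V=9
t=2: input=1 -> V=8
t=3: input=0 -> V=4
t=4: input=1 -> V=5
t=5: input=0 -> V=3
t=6: input=2 -> V=7
t=7: input=0 -> V=4
t=8: input=4 -> V=14
t=9: input=1 -> V=11

Answer: 14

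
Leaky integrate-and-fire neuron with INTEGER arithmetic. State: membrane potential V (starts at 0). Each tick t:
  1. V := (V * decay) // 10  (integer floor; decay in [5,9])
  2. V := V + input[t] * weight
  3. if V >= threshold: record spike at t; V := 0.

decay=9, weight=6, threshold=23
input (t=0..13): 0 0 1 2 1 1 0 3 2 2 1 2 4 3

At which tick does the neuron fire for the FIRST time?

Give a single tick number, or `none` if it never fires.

t=0: input=0 -> V=0
t=1: input=0 -> V=0
t=2: input=1 -> V=6
t=3: input=2 -> V=17
t=4: input=1 -> V=21
t=5: input=1 -> V=0 FIRE
t=6: input=0 -> V=0
t=7: input=3 -> V=18
t=8: input=2 -> V=0 FIRE
t=9: input=2 -> V=12
t=10: input=1 -> V=16
t=11: input=2 -> V=0 FIRE
t=12: input=4 -> V=0 FIRE
t=13: input=3 -> V=18

Answer: 5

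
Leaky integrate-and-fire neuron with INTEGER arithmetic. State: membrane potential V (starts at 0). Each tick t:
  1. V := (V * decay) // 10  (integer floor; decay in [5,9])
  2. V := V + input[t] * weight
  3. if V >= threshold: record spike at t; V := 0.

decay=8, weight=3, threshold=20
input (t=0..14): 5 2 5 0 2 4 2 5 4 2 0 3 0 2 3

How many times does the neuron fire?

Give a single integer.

t=0: input=5 -> V=15
t=1: input=2 -> V=18
t=2: input=5 -> V=0 FIRE
t=3: input=0 -> V=0
t=4: input=2 -> V=6
t=5: input=4 -> V=16
t=6: input=2 -> V=18
t=7: input=5 -> V=0 FIRE
t=8: input=4 -> V=12
t=9: input=2 -> V=15
t=10: input=0 -> V=12
t=11: input=3 -> V=18
t=12: input=0 -> V=14
t=13: input=2 -> V=17
t=14: input=3 -> V=0 FIRE

Answer: 3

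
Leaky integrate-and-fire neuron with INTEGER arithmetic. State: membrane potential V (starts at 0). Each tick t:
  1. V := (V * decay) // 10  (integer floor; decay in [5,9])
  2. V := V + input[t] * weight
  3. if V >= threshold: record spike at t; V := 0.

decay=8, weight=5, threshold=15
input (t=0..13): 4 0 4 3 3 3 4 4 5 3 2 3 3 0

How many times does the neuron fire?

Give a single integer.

Answer: 11

Derivation:
t=0: input=4 -> V=0 FIRE
t=1: input=0 -> V=0
t=2: input=4 -> V=0 FIRE
t=3: input=3 -> V=0 FIRE
t=4: input=3 -> V=0 FIRE
t=5: input=3 -> V=0 FIRE
t=6: input=4 -> V=0 FIRE
t=7: input=4 -> V=0 FIRE
t=8: input=5 -> V=0 FIRE
t=9: input=3 -> V=0 FIRE
t=10: input=2 -> V=10
t=11: input=3 -> V=0 FIRE
t=12: input=3 -> V=0 FIRE
t=13: input=0 -> V=0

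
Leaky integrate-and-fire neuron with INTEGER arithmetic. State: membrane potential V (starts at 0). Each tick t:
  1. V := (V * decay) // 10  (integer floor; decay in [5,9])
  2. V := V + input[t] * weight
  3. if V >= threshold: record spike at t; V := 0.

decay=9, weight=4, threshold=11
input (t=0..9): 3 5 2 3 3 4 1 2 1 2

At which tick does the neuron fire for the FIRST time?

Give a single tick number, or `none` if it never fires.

Answer: 0

Derivation:
t=0: input=3 -> V=0 FIRE
t=1: input=5 -> V=0 FIRE
t=2: input=2 -> V=8
t=3: input=3 -> V=0 FIRE
t=4: input=3 -> V=0 FIRE
t=5: input=4 -> V=0 FIRE
t=6: input=1 -> V=4
t=7: input=2 -> V=0 FIRE
t=8: input=1 -> V=4
t=9: input=2 -> V=0 FIRE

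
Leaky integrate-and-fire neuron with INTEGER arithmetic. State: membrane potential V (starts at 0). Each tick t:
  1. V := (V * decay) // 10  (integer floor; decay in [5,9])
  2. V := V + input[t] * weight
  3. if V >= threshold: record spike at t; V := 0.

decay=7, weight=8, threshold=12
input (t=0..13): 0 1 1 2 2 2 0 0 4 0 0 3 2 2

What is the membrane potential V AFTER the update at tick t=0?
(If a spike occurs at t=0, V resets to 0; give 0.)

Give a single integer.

Answer: 0

Derivation:
t=0: input=0 -> V=0
t=1: input=1 -> V=8
t=2: input=1 -> V=0 FIRE
t=3: input=2 -> V=0 FIRE
t=4: input=2 -> V=0 FIRE
t=5: input=2 -> V=0 FIRE
t=6: input=0 -> V=0
t=7: input=0 -> V=0
t=8: input=4 -> V=0 FIRE
t=9: input=0 -> V=0
t=10: input=0 -> V=0
t=11: input=3 -> V=0 FIRE
t=12: input=2 -> V=0 FIRE
t=13: input=2 -> V=0 FIRE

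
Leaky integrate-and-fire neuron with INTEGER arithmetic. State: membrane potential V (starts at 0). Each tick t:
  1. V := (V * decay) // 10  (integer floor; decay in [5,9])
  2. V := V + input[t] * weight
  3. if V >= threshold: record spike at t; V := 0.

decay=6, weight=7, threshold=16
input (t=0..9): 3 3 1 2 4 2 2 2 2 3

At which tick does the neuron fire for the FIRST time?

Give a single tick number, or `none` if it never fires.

t=0: input=3 -> V=0 FIRE
t=1: input=3 -> V=0 FIRE
t=2: input=1 -> V=7
t=3: input=2 -> V=0 FIRE
t=4: input=4 -> V=0 FIRE
t=5: input=2 -> V=14
t=6: input=2 -> V=0 FIRE
t=7: input=2 -> V=14
t=8: input=2 -> V=0 FIRE
t=9: input=3 -> V=0 FIRE

Answer: 0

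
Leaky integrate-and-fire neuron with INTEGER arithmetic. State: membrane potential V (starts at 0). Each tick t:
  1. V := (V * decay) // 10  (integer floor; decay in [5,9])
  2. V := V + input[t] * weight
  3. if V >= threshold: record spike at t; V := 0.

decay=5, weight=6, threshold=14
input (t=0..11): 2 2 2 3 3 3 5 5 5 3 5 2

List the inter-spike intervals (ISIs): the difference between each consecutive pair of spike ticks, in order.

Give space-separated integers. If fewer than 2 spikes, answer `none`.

t=0: input=2 -> V=12
t=1: input=2 -> V=0 FIRE
t=2: input=2 -> V=12
t=3: input=3 -> V=0 FIRE
t=4: input=3 -> V=0 FIRE
t=5: input=3 -> V=0 FIRE
t=6: input=5 -> V=0 FIRE
t=7: input=5 -> V=0 FIRE
t=8: input=5 -> V=0 FIRE
t=9: input=3 -> V=0 FIRE
t=10: input=5 -> V=0 FIRE
t=11: input=2 -> V=12

Answer: 2 1 1 1 1 1 1 1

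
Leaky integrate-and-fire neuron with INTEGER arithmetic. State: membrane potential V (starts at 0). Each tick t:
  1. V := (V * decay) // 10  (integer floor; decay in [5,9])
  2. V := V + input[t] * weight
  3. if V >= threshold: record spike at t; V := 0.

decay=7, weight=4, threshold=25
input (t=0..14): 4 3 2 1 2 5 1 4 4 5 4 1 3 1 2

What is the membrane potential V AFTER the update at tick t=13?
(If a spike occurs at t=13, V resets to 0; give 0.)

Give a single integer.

t=0: input=4 -> V=16
t=1: input=3 -> V=23
t=2: input=2 -> V=24
t=3: input=1 -> V=20
t=4: input=2 -> V=22
t=5: input=5 -> V=0 FIRE
t=6: input=1 -> V=4
t=7: input=4 -> V=18
t=8: input=4 -> V=0 FIRE
t=9: input=5 -> V=20
t=10: input=4 -> V=0 FIRE
t=11: input=1 -> V=4
t=12: input=3 -> V=14
t=13: input=1 -> V=13
t=14: input=2 -> V=17

Answer: 13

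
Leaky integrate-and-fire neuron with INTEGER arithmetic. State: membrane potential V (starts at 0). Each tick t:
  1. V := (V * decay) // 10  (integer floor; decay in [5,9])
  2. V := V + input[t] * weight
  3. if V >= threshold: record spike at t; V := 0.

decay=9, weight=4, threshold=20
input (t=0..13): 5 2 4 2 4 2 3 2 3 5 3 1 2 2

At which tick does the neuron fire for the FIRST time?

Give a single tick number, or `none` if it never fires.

Answer: 0

Derivation:
t=0: input=5 -> V=0 FIRE
t=1: input=2 -> V=8
t=2: input=4 -> V=0 FIRE
t=3: input=2 -> V=8
t=4: input=4 -> V=0 FIRE
t=5: input=2 -> V=8
t=6: input=3 -> V=19
t=7: input=2 -> V=0 FIRE
t=8: input=3 -> V=12
t=9: input=5 -> V=0 FIRE
t=10: input=3 -> V=12
t=11: input=1 -> V=14
t=12: input=2 -> V=0 FIRE
t=13: input=2 -> V=8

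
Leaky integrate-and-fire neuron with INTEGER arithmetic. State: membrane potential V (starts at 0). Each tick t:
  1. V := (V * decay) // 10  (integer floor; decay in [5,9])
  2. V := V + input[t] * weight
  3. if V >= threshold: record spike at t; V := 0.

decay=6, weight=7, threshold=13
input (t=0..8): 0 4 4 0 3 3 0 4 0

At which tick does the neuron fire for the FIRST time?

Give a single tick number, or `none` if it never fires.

t=0: input=0 -> V=0
t=1: input=4 -> V=0 FIRE
t=2: input=4 -> V=0 FIRE
t=3: input=0 -> V=0
t=4: input=3 -> V=0 FIRE
t=5: input=3 -> V=0 FIRE
t=6: input=0 -> V=0
t=7: input=4 -> V=0 FIRE
t=8: input=0 -> V=0

Answer: 1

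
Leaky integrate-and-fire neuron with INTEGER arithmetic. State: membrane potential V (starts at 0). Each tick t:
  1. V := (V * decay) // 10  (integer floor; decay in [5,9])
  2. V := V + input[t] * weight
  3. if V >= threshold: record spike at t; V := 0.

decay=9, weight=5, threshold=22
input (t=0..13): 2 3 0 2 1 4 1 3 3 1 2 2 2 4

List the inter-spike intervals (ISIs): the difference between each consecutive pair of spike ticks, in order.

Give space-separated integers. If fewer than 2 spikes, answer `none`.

Answer: 4 3 3 2

Derivation:
t=0: input=2 -> V=10
t=1: input=3 -> V=0 FIRE
t=2: input=0 -> V=0
t=3: input=2 -> V=10
t=4: input=1 -> V=14
t=5: input=4 -> V=0 FIRE
t=6: input=1 -> V=5
t=7: input=3 -> V=19
t=8: input=3 -> V=0 FIRE
t=9: input=1 -> V=5
t=10: input=2 -> V=14
t=11: input=2 -> V=0 FIRE
t=12: input=2 -> V=10
t=13: input=4 -> V=0 FIRE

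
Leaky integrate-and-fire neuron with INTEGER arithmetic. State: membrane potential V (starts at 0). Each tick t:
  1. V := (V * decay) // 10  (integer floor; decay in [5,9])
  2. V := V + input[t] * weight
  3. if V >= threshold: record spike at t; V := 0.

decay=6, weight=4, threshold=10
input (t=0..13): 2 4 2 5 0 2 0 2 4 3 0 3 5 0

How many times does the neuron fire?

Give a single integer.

Answer: 7

Derivation:
t=0: input=2 -> V=8
t=1: input=4 -> V=0 FIRE
t=2: input=2 -> V=8
t=3: input=5 -> V=0 FIRE
t=4: input=0 -> V=0
t=5: input=2 -> V=8
t=6: input=0 -> V=4
t=7: input=2 -> V=0 FIRE
t=8: input=4 -> V=0 FIRE
t=9: input=3 -> V=0 FIRE
t=10: input=0 -> V=0
t=11: input=3 -> V=0 FIRE
t=12: input=5 -> V=0 FIRE
t=13: input=0 -> V=0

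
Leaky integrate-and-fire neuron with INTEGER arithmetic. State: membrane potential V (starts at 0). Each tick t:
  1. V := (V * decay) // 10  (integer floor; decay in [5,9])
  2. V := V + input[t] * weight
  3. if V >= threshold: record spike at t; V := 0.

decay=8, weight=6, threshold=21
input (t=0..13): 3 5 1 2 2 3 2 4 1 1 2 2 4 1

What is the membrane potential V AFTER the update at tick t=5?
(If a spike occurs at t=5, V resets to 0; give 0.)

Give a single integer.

Answer: 18

Derivation:
t=0: input=3 -> V=18
t=1: input=5 -> V=0 FIRE
t=2: input=1 -> V=6
t=3: input=2 -> V=16
t=4: input=2 -> V=0 FIRE
t=5: input=3 -> V=18
t=6: input=2 -> V=0 FIRE
t=7: input=4 -> V=0 FIRE
t=8: input=1 -> V=6
t=9: input=1 -> V=10
t=10: input=2 -> V=20
t=11: input=2 -> V=0 FIRE
t=12: input=4 -> V=0 FIRE
t=13: input=1 -> V=6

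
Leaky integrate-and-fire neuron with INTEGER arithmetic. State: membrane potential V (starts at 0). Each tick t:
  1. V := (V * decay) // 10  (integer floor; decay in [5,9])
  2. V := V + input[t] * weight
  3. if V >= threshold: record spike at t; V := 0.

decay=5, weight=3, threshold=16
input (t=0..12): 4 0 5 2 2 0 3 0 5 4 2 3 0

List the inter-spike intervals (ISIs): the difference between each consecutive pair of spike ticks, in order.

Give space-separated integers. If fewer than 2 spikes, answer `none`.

Answer: 6

Derivation:
t=0: input=4 -> V=12
t=1: input=0 -> V=6
t=2: input=5 -> V=0 FIRE
t=3: input=2 -> V=6
t=4: input=2 -> V=9
t=5: input=0 -> V=4
t=6: input=3 -> V=11
t=7: input=0 -> V=5
t=8: input=5 -> V=0 FIRE
t=9: input=4 -> V=12
t=10: input=2 -> V=12
t=11: input=3 -> V=15
t=12: input=0 -> V=7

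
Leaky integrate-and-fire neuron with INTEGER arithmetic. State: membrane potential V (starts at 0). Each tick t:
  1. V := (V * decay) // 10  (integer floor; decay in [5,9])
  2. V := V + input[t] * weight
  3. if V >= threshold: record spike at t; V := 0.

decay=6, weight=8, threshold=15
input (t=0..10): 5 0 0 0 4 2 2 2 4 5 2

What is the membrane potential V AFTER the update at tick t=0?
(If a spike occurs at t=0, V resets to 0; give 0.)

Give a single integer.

t=0: input=5 -> V=0 FIRE
t=1: input=0 -> V=0
t=2: input=0 -> V=0
t=3: input=0 -> V=0
t=4: input=4 -> V=0 FIRE
t=5: input=2 -> V=0 FIRE
t=6: input=2 -> V=0 FIRE
t=7: input=2 -> V=0 FIRE
t=8: input=4 -> V=0 FIRE
t=9: input=5 -> V=0 FIRE
t=10: input=2 -> V=0 FIRE

Answer: 0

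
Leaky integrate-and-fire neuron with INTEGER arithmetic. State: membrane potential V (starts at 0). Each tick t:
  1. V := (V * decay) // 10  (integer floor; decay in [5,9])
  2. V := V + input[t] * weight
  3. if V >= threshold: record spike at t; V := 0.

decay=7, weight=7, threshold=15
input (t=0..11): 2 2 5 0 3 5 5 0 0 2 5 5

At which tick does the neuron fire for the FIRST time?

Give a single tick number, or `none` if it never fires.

t=0: input=2 -> V=14
t=1: input=2 -> V=0 FIRE
t=2: input=5 -> V=0 FIRE
t=3: input=0 -> V=0
t=4: input=3 -> V=0 FIRE
t=5: input=5 -> V=0 FIRE
t=6: input=5 -> V=0 FIRE
t=7: input=0 -> V=0
t=8: input=0 -> V=0
t=9: input=2 -> V=14
t=10: input=5 -> V=0 FIRE
t=11: input=5 -> V=0 FIRE

Answer: 1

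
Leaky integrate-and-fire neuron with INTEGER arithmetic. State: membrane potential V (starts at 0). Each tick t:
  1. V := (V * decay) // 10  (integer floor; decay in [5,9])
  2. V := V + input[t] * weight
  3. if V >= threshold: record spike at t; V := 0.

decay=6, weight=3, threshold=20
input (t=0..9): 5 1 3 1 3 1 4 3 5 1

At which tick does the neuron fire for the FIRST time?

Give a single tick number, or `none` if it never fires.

Answer: 7

Derivation:
t=0: input=5 -> V=15
t=1: input=1 -> V=12
t=2: input=3 -> V=16
t=3: input=1 -> V=12
t=4: input=3 -> V=16
t=5: input=1 -> V=12
t=6: input=4 -> V=19
t=7: input=3 -> V=0 FIRE
t=8: input=5 -> V=15
t=9: input=1 -> V=12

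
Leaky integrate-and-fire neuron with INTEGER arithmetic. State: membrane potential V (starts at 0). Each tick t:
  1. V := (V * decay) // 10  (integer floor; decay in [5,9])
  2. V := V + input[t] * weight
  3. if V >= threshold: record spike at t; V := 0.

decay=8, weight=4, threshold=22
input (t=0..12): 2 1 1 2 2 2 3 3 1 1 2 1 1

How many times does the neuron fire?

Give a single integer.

Answer: 2

Derivation:
t=0: input=2 -> V=8
t=1: input=1 -> V=10
t=2: input=1 -> V=12
t=3: input=2 -> V=17
t=4: input=2 -> V=21
t=5: input=2 -> V=0 FIRE
t=6: input=3 -> V=12
t=7: input=3 -> V=21
t=8: input=1 -> V=20
t=9: input=1 -> V=20
t=10: input=2 -> V=0 FIRE
t=11: input=1 -> V=4
t=12: input=1 -> V=7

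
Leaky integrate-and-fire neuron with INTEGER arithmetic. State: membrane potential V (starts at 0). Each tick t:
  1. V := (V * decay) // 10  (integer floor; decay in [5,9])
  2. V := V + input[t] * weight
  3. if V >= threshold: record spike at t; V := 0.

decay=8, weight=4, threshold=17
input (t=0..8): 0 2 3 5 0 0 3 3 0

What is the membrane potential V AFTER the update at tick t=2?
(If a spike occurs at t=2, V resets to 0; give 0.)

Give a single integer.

Answer: 0

Derivation:
t=0: input=0 -> V=0
t=1: input=2 -> V=8
t=2: input=3 -> V=0 FIRE
t=3: input=5 -> V=0 FIRE
t=4: input=0 -> V=0
t=5: input=0 -> V=0
t=6: input=3 -> V=12
t=7: input=3 -> V=0 FIRE
t=8: input=0 -> V=0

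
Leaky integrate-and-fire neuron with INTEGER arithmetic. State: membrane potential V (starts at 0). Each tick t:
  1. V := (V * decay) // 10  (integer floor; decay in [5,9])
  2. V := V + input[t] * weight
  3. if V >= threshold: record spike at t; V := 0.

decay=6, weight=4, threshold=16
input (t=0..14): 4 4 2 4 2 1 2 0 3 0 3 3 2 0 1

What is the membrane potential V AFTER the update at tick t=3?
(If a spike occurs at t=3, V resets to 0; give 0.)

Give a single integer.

Answer: 0

Derivation:
t=0: input=4 -> V=0 FIRE
t=1: input=4 -> V=0 FIRE
t=2: input=2 -> V=8
t=3: input=4 -> V=0 FIRE
t=4: input=2 -> V=8
t=5: input=1 -> V=8
t=6: input=2 -> V=12
t=7: input=0 -> V=7
t=8: input=3 -> V=0 FIRE
t=9: input=0 -> V=0
t=10: input=3 -> V=12
t=11: input=3 -> V=0 FIRE
t=12: input=2 -> V=8
t=13: input=0 -> V=4
t=14: input=1 -> V=6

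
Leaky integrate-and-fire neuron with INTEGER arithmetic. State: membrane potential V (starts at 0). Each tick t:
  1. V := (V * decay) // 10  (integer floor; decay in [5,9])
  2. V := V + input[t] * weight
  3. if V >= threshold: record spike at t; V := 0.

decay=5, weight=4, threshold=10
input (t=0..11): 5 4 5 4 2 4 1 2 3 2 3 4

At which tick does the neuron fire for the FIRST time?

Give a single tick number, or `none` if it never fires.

Answer: 0

Derivation:
t=0: input=5 -> V=0 FIRE
t=1: input=4 -> V=0 FIRE
t=2: input=5 -> V=0 FIRE
t=3: input=4 -> V=0 FIRE
t=4: input=2 -> V=8
t=5: input=4 -> V=0 FIRE
t=6: input=1 -> V=4
t=7: input=2 -> V=0 FIRE
t=8: input=3 -> V=0 FIRE
t=9: input=2 -> V=8
t=10: input=3 -> V=0 FIRE
t=11: input=4 -> V=0 FIRE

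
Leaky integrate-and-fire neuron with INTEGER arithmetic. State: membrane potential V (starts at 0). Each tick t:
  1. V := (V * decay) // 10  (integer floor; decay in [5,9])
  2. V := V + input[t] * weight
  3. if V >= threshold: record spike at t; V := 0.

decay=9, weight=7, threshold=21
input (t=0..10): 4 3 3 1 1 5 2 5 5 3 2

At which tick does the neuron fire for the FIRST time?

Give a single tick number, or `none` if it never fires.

t=0: input=4 -> V=0 FIRE
t=1: input=3 -> V=0 FIRE
t=2: input=3 -> V=0 FIRE
t=3: input=1 -> V=7
t=4: input=1 -> V=13
t=5: input=5 -> V=0 FIRE
t=6: input=2 -> V=14
t=7: input=5 -> V=0 FIRE
t=8: input=5 -> V=0 FIRE
t=9: input=3 -> V=0 FIRE
t=10: input=2 -> V=14

Answer: 0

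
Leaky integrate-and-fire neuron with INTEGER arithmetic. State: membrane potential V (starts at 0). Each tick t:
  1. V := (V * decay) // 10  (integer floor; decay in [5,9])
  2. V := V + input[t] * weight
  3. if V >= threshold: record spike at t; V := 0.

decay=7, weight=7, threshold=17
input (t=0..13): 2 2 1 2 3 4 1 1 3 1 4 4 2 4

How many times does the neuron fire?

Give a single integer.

Answer: 8

Derivation:
t=0: input=2 -> V=14
t=1: input=2 -> V=0 FIRE
t=2: input=1 -> V=7
t=3: input=2 -> V=0 FIRE
t=4: input=3 -> V=0 FIRE
t=5: input=4 -> V=0 FIRE
t=6: input=1 -> V=7
t=7: input=1 -> V=11
t=8: input=3 -> V=0 FIRE
t=9: input=1 -> V=7
t=10: input=4 -> V=0 FIRE
t=11: input=4 -> V=0 FIRE
t=12: input=2 -> V=14
t=13: input=4 -> V=0 FIRE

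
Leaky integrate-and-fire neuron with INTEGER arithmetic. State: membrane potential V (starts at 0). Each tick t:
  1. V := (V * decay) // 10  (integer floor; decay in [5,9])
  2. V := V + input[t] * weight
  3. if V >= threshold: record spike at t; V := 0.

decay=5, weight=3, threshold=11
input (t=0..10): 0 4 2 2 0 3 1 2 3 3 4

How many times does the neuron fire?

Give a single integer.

Answer: 4

Derivation:
t=0: input=0 -> V=0
t=1: input=4 -> V=0 FIRE
t=2: input=2 -> V=6
t=3: input=2 -> V=9
t=4: input=0 -> V=4
t=5: input=3 -> V=0 FIRE
t=6: input=1 -> V=3
t=7: input=2 -> V=7
t=8: input=3 -> V=0 FIRE
t=9: input=3 -> V=9
t=10: input=4 -> V=0 FIRE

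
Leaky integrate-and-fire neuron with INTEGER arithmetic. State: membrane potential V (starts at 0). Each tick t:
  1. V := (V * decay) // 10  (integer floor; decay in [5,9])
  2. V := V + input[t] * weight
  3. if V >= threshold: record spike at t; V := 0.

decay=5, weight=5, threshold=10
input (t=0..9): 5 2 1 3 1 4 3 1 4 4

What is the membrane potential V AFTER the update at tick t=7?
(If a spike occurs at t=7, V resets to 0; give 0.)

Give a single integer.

t=0: input=5 -> V=0 FIRE
t=1: input=2 -> V=0 FIRE
t=2: input=1 -> V=5
t=3: input=3 -> V=0 FIRE
t=4: input=1 -> V=5
t=5: input=4 -> V=0 FIRE
t=6: input=3 -> V=0 FIRE
t=7: input=1 -> V=5
t=8: input=4 -> V=0 FIRE
t=9: input=4 -> V=0 FIRE

Answer: 5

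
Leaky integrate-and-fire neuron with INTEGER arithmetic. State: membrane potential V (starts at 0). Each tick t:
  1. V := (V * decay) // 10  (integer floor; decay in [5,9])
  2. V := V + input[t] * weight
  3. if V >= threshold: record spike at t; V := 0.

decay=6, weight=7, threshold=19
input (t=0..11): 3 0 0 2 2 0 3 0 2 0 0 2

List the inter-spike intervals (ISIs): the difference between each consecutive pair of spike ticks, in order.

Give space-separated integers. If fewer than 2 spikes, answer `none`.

t=0: input=3 -> V=0 FIRE
t=1: input=0 -> V=0
t=2: input=0 -> V=0
t=3: input=2 -> V=14
t=4: input=2 -> V=0 FIRE
t=5: input=0 -> V=0
t=6: input=3 -> V=0 FIRE
t=7: input=0 -> V=0
t=8: input=2 -> V=14
t=9: input=0 -> V=8
t=10: input=0 -> V=4
t=11: input=2 -> V=16

Answer: 4 2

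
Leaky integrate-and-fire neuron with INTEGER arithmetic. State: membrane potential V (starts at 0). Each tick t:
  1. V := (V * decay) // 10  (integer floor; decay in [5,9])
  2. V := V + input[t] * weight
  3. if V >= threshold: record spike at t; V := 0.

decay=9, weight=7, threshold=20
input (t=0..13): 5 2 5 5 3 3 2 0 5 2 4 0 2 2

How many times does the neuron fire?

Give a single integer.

t=0: input=5 -> V=0 FIRE
t=1: input=2 -> V=14
t=2: input=5 -> V=0 FIRE
t=3: input=5 -> V=0 FIRE
t=4: input=3 -> V=0 FIRE
t=5: input=3 -> V=0 FIRE
t=6: input=2 -> V=14
t=7: input=0 -> V=12
t=8: input=5 -> V=0 FIRE
t=9: input=2 -> V=14
t=10: input=4 -> V=0 FIRE
t=11: input=0 -> V=0
t=12: input=2 -> V=14
t=13: input=2 -> V=0 FIRE

Answer: 8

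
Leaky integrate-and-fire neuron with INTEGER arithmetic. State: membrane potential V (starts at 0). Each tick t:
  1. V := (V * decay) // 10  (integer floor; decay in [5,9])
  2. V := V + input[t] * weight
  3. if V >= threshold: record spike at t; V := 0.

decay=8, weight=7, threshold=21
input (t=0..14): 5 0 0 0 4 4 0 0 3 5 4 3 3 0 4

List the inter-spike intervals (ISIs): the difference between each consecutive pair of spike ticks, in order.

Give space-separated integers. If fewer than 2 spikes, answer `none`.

t=0: input=5 -> V=0 FIRE
t=1: input=0 -> V=0
t=2: input=0 -> V=0
t=3: input=0 -> V=0
t=4: input=4 -> V=0 FIRE
t=5: input=4 -> V=0 FIRE
t=6: input=0 -> V=0
t=7: input=0 -> V=0
t=8: input=3 -> V=0 FIRE
t=9: input=5 -> V=0 FIRE
t=10: input=4 -> V=0 FIRE
t=11: input=3 -> V=0 FIRE
t=12: input=3 -> V=0 FIRE
t=13: input=0 -> V=0
t=14: input=4 -> V=0 FIRE

Answer: 4 1 3 1 1 1 1 2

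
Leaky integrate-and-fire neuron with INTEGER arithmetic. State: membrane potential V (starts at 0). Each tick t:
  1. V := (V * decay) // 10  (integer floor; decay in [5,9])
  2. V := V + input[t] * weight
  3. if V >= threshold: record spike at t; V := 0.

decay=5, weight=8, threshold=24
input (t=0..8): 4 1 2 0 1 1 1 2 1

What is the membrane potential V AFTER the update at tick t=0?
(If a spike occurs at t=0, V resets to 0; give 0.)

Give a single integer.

t=0: input=4 -> V=0 FIRE
t=1: input=1 -> V=8
t=2: input=2 -> V=20
t=3: input=0 -> V=10
t=4: input=1 -> V=13
t=5: input=1 -> V=14
t=6: input=1 -> V=15
t=7: input=2 -> V=23
t=8: input=1 -> V=19

Answer: 0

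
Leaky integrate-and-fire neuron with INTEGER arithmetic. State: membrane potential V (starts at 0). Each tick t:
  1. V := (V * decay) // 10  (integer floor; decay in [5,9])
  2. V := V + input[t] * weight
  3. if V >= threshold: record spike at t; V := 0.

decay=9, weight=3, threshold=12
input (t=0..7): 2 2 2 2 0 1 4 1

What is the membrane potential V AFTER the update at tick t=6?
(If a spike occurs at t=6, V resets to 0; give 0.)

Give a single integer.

t=0: input=2 -> V=6
t=1: input=2 -> V=11
t=2: input=2 -> V=0 FIRE
t=3: input=2 -> V=6
t=4: input=0 -> V=5
t=5: input=1 -> V=7
t=6: input=4 -> V=0 FIRE
t=7: input=1 -> V=3

Answer: 0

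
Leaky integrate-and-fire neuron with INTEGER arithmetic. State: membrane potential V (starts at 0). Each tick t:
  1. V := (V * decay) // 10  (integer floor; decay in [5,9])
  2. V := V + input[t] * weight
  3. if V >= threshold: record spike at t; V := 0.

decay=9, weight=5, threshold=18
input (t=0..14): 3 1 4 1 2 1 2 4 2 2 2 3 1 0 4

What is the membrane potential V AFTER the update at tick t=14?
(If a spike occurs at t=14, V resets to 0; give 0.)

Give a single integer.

t=0: input=3 -> V=15
t=1: input=1 -> V=0 FIRE
t=2: input=4 -> V=0 FIRE
t=3: input=1 -> V=5
t=4: input=2 -> V=14
t=5: input=1 -> V=17
t=6: input=2 -> V=0 FIRE
t=7: input=4 -> V=0 FIRE
t=8: input=2 -> V=10
t=9: input=2 -> V=0 FIRE
t=10: input=2 -> V=10
t=11: input=3 -> V=0 FIRE
t=12: input=1 -> V=5
t=13: input=0 -> V=4
t=14: input=4 -> V=0 FIRE

Answer: 0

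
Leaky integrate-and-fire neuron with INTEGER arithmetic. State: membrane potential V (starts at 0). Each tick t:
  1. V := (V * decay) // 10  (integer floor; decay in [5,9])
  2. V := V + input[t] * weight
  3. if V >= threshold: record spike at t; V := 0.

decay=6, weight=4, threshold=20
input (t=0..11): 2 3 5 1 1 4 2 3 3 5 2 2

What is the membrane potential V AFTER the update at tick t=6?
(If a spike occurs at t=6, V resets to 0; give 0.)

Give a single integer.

t=0: input=2 -> V=8
t=1: input=3 -> V=16
t=2: input=5 -> V=0 FIRE
t=3: input=1 -> V=4
t=4: input=1 -> V=6
t=5: input=4 -> V=19
t=6: input=2 -> V=19
t=7: input=3 -> V=0 FIRE
t=8: input=3 -> V=12
t=9: input=5 -> V=0 FIRE
t=10: input=2 -> V=8
t=11: input=2 -> V=12

Answer: 19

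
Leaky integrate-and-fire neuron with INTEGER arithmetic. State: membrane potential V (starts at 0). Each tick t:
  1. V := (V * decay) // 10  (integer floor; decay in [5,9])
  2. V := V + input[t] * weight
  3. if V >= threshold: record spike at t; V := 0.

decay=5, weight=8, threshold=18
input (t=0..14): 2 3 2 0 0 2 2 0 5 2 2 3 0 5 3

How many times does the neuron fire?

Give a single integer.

t=0: input=2 -> V=16
t=1: input=3 -> V=0 FIRE
t=2: input=2 -> V=16
t=3: input=0 -> V=8
t=4: input=0 -> V=4
t=5: input=2 -> V=0 FIRE
t=6: input=2 -> V=16
t=7: input=0 -> V=8
t=8: input=5 -> V=0 FIRE
t=9: input=2 -> V=16
t=10: input=2 -> V=0 FIRE
t=11: input=3 -> V=0 FIRE
t=12: input=0 -> V=0
t=13: input=5 -> V=0 FIRE
t=14: input=3 -> V=0 FIRE

Answer: 7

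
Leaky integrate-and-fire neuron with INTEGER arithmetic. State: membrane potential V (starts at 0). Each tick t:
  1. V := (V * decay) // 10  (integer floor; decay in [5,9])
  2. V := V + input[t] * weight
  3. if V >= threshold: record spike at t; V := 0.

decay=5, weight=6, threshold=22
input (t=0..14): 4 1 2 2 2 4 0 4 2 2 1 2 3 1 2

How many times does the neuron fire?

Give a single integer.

t=0: input=4 -> V=0 FIRE
t=1: input=1 -> V=6
t=2: input=2 -> V=15
t=3: input=2 -> V=19
t=4: input=2 -> V=21
t=5: input=4 -> V=0 FIRE
t=6: input=0 -> V=0
t=7: input=4 -> V=0 FIRE
t=8: input=2 -> V=12
t=9: input=2 -> V=18
t=10: input=1 -> V=15
t=11: input=2 -> V=19
t=12: input=3 -> V=0 FIRE
t=13: input=1 -> V=6
t=14: input=2 -> V=15

Answer: 4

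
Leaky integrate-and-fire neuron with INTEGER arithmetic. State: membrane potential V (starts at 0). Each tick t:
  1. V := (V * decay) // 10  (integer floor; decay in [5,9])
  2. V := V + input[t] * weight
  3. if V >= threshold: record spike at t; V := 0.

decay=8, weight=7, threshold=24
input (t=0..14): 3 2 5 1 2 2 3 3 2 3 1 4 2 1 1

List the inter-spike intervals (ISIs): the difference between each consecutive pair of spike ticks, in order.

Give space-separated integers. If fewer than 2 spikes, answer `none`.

Answer: 1 3 2 2 2

Derivation:
t=0: input=3 -> V=21
t=1: input=2 -> V=0 FIRE
t=2: input=5 -> V=0 FIRE
t=3: input=1 -> V=7
t=4: input=2 -> V=19
t=5: input=2 -> V=0 FIRE
t=6: input=3 -> V=21
t=7: input=3 -> V=0 FIRE
t=8: input=2 -> V=14
t=9: input=3 -> V=0 FIRE
t=10: input=1 -> V=7
t=11: input=4 -> V=0 FIRE
t=12: input=2 -> V=14
t=13: input=1 -> V=18
t=14: input=1 -> V=21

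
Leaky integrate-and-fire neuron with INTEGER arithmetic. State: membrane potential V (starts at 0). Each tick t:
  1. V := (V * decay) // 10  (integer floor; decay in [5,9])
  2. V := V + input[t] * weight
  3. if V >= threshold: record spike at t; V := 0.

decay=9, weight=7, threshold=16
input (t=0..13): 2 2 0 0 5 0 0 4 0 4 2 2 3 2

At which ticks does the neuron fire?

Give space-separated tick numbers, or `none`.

Answer: 1 4 7 9 11 12

Derivation:
t=0: input=2 -> V=14
t=1: input=2 -> V=0 FIRE
t=2: input=0 -> V=0
t=3: input=0 -> V=0
t=4: input=5 -> V=0 FIRE
t=5: input=0 -> V=0
t=6: input=0 -> V=0
t=7: input=4 -> V=0 FIRE
t=8: input=0 -> V=0
t=9: input=4 -> V=0 FIRE
t=10: input=2 -> V=14
t=11: input=2 -> V=0 FIRE
t=12: input=3 -> V=0 FIRE
t=13: input=2 -> V=14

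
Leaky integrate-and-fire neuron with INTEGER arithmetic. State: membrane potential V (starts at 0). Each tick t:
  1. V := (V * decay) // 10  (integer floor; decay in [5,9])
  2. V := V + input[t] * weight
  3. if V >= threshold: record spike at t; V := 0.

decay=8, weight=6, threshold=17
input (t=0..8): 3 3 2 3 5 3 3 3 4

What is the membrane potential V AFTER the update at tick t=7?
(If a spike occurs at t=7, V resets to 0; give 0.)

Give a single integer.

t=0: input=3 -> V=0 FIRE
t=1: input=3 -> V=0 FIRE
t=2: input=2 -> V=12
t=3: input=3 -> V=0 FIRE
t=4: input=5 -> V=0 FIRE
t=5: input=3 -> V=0 FIRE
t=6: input=3 -> V=0 FIRE
t=7: input=3 -> V=0 FIRE
t=8: input=4 -> V=0 FIRE

Answer: 0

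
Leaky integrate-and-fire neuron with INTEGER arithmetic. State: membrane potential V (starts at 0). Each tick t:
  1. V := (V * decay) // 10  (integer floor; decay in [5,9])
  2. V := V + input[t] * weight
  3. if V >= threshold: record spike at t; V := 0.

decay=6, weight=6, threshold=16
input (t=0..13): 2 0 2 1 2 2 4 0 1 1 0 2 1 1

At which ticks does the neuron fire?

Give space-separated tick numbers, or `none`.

Answer: 2 5 6

Derivation:
t=0: input=2 -> V=12
t=1: input=0 -> V=7
t=2: input=2 -> V=0 FIRE
t=3: input=1 -> V=6
t=4: input=2 -> V=15
t=5: input=2 -> V=0 FIRE
t=6: input=4 -> V=0 FIRE
t=7: input=0 -> V=0
t=8: input=1 -> V=6
t=9: input=1 -> V=9
t=10: input=0 -> V=5
t=11: input=2 -> V=15
t=12: input=1 -> V=15
t=13: input=1 -> V=15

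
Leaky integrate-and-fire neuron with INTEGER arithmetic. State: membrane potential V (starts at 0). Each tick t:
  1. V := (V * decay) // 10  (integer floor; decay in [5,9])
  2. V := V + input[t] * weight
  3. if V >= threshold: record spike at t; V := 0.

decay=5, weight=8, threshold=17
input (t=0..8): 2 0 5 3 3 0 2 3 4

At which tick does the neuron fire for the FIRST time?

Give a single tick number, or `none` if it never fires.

t=0: input=2 -> V=16
t=1: input=0 -> V=8
t=2: input=5 -> V=0 FIRE
t=3: input=3 -> V=0 FIRE
t=4: input=3 -> V=0 FIRE
t=5: input=0 -> V=0
t=6: input=2 -> V=16
t=7: input=3 -> V=0 FIRE
t=8: input=4 -> V=0 FIRE

Answer: 2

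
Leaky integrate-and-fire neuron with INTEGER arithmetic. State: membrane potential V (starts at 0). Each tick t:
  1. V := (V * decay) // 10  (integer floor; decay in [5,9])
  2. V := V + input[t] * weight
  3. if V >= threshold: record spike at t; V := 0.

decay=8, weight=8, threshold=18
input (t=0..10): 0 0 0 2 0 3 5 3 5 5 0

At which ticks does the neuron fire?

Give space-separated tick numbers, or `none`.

Answer: 5 6 7 8 9

Derivation:
t=0: input=0 -> V=0
t=1: input=0 -> V=0
t=2: input=0 -> V=0
t=3: input=2 -> V=16
t=4: input=0 -> V=12
t=5: input=3 -> V=0 FIRE
t=6: input=5 -> V=0 FIRE
t=7: input=3 -> V=0 FIRE
t=8: input=5 -> V=0 FIRE
t=9: input=5 -> V=0 FIRE
t=10: input=0 -> V=0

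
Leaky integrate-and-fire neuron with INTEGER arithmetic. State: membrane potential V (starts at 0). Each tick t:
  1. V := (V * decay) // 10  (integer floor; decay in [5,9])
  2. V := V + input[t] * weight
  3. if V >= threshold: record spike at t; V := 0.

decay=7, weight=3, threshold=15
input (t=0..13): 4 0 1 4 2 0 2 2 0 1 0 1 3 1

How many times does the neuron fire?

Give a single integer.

Answer: 1

Derivation:
t=0: input=4 -> V=12
t=1: input=0 -> V=8
t=2: input=1 -> V=8
t=3: input=4 -> V=0 FIRE
t=4: input=2 -> V=6
t=5: input=0 -> V=4
t=6: input=2 -> V=8
t=7: input=2 -> V=11
t=8: input=0 -> V=7
t=9: input=1 -> V=7
t=10: input=0 -> V=4
t=11: input=1 -> V=5
t=12: input=3 -> V=12
t=13: input=1 -> V=11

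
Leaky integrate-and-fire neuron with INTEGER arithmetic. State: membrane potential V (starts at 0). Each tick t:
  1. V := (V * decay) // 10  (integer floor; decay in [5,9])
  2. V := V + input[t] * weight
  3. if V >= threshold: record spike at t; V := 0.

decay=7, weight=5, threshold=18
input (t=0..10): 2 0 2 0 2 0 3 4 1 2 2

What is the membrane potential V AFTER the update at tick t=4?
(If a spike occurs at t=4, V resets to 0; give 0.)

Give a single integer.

Answer: 16

Derivation:
t=0: input=2 -> V=10
t=1: input=0 -> V=7
t=2: input=2 -> V=14
t=3: input=0 -> V=9
t=4: input=2 -> V=16
t=5: input=0 -> V=11
t=6: input=3 -> V=0 FIRE
t=7: input=4 -> V=0 FIRE
t=8: input=1 -> V=5
t=9: input=2 -> V=13
t=10: input=2 -> V=0 FIRE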